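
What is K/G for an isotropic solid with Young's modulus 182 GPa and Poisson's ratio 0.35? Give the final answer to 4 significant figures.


G = E / (2*(1+nu))
G = 182 / (2*(1+0.35)) = 67.4074 GPa
K = E / (3*(1-2*nu))
K = 182 / (3*(1-2*0.35)) = 202.222 GPa
K/G = 202.222 / 67.4074 = 3


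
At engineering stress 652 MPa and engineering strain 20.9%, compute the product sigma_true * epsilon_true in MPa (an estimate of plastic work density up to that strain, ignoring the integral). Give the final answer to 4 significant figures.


sigma_true = sigma_eng * (1 + epsilon_eng)
sigma_true = 652 * (1 + 0.209) = 788.268 MPa
epsilon_true = ln(1 + epsilon_eng)
epsilon_true = ln(1 + 0.209) = 0.189794
sigma_true * epsilon_true = 788.268 * 0.189794 = 149.6 MPa


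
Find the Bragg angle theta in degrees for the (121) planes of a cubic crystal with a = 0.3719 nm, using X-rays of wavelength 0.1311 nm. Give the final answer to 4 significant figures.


d = a / sqrt(h^2+k^2+l^2)
d = 0.3719 / sqrt(6) = 0.151828 nm
lambda = 2*d*sin(theta)  =>  sin(theta) = lambda / (2*d)
sin(theta) = 0.1311 / (2 * 0.151828) = 0.43174
theta = 25.58 deg


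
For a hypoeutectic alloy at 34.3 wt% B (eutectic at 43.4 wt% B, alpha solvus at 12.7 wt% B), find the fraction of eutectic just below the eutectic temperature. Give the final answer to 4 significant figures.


f_primary = (C_e - C0) / (C_e - C_alpha_max)
f_primary = (43.4 - 34.3) / (43.4 - 12.7)
f_primary = 0.296417
f_eutectic = 1 - 0.296417 = 0.7036


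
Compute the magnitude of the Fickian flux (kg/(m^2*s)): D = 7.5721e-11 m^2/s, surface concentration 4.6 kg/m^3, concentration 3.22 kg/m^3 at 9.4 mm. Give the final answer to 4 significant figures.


J = -D * (dC/dx) = D * (C1 - C2) / dx
J = 7.5721e-11 * (4.6 - 3.22) / 9.4e-03
J = 1.112e-08 kg/(m^2*s)


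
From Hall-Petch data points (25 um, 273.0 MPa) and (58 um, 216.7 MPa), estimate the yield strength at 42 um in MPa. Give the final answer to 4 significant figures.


sigma_y = sigma0 + k / sqrt(d)
1/sqrt(d1) = 1/sqrt(2.5e-05) = 200;  1/sqrt(d2) = 131.306
k = (sigma1 - sigma2) / (1/sqrt(d1) - 1/sqrt(d2)) = (273.0 - 216.7) / (200 - 131.306) = 0.819582 MPa*m^0.5
sigma0 = sigma1 - k/sqrt(d1) = 273.0 - 0.819582*200 = 109.084 MPa
sigma_y(d3) = 109.084 + 0.819582 / sqrt(4.2e-05) = 235.5 MPa


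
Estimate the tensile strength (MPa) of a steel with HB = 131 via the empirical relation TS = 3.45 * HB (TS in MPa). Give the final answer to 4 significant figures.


TS (MPa) = 3.45 * HB
TS = 3.45 * 131
TS = 452 MPa


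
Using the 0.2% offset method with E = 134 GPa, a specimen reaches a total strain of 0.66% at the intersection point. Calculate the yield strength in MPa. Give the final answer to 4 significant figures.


Offset strain = 0.002
Elastic strain at yield = total_strain - offset = 6.6e-03 - 0.002 = 4.6e-03
sigma_y = E * elastic_strain = 134000 * 4.6e-03
sigma_y = 616.4 MPa


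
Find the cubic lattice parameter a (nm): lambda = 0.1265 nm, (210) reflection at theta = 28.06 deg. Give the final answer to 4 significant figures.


d = lambda / (2*sin(theta))
d = 0.1265 / (2*sin(28.06 deg))
d = 0.134461 nm
a = d * sqrt(h^2+k^2+l^2) = 0.134461 * sqrt(5)
a = 0.3007 nm


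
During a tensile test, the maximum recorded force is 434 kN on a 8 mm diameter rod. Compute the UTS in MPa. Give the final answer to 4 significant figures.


A0 = pi*(d/2)^2 = pi*(8/2)^2 = 50.2655 mm^2
UTS = F_max / A0 = 434*1000 / 50.2655
UTS = 8634 MPa


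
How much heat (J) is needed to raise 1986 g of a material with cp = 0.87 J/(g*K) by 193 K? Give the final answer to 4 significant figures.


Q = m * cp * dT
Q = 1986 * 0.87 * 193
Q = 333500 J


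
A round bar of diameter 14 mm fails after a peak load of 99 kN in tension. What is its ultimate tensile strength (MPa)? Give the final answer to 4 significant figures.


A0 = pi*(d/2)^2 = pi*(14/2)^2 = 153.938 mm^2
UTS = F_max / A0 = 99*1000 / 153.938
UTS = 643.1 MPa


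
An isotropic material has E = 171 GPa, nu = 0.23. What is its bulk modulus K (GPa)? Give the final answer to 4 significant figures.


K = E / (3*(1-2*nu))
K = 171 / (3*(1-2*0.23))
K = 105.6 GPa


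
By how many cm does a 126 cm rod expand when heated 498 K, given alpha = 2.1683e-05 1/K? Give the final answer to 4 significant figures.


dL = L0 * alpha * dT
dL = 126 * 2.1683e-05 * 498
dL = 1.361 cm


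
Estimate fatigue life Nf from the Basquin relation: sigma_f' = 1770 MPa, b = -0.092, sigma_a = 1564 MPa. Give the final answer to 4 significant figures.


sigma_a = sigma_f' * (2*Nf)^b
2*Nf = (sigma_a / sigma_f')^(1/b)
2*Nf = (1564 / 1770)^(1/-0.092)
2*Nf = 3.83789
Nf = 1.919 cycles


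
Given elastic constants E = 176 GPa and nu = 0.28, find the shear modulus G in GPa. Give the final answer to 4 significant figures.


G = E / (2*(1+nu))
G = 176 / (2*(1+0.28))
G = 68.75 GPa


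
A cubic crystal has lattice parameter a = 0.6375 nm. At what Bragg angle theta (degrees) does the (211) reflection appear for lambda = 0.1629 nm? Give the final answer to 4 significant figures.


d = a / sqrt(h^2+k^2+l^2)
d = 0.6375 / sqrt(6) = 0.260258 nm
lambda = 2*d*sin(theta)  =>  sin(theta) = lambda / (2*d)
sin(theta) = 0.1629 / (2 * 0.260258) = 0.312958
theta = 18.24 deg


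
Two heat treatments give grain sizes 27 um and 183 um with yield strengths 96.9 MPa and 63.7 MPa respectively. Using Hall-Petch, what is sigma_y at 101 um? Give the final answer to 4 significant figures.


sigma_y = sigma0 + k / sqrt(d)
1/sqrt(d1) = 1/sqrt(2.7e-05) = 192.45;  1/sqrt(d2) = 73.9221
k = (sigma1 - sigma2) / (1/sqrt(d1) - 1/sqrt(d2)) = (96.9 - 63.7) / (192.45 - 73.9221) = 0.280103 MPa*m^0.5
sigma0 = sigma1 - k/sqrt(d1) = 96.9 - 0.280103*192.45 = 42.9942 MPa
sigma_y(d3) = 42.9942 + 0.280103 / sqrt(1.01e-04) = 70.87 MPa


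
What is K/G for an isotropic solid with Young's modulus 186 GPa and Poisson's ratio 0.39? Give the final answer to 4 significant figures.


G = E / (2*(1+nu))
G = 186 / (2*(1+0.39)) = 66.9065 GPa
K = E / (3*(1-2*nu))
K = 186 / (3*(1-2*0.39)) = 281.818 GPa
K/G = 281.818 / 66.9065 = 4.212


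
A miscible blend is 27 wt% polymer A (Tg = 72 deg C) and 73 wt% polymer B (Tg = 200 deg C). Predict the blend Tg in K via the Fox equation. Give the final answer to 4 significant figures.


1/Tg = w1/Tg1 + w2/Tg2 (in Kelvin)
Tg1 = 345.15 K, Tg2 = 473.15 K
1/Tg = 0.27/345.15 + 0.73/473.15
Tg = 430.1 K


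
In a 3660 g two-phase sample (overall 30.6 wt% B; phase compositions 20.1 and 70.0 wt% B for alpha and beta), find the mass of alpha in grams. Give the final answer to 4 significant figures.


f_alpha = (C_beta - C0) / (C_beta - C_alpha)
f_alpha = (70.0 - 30.6) / (70.0 - 20.1) = 0.789579
m_alpha = f_alpha * m_total = 0.789579 * 3660 = 2890 g


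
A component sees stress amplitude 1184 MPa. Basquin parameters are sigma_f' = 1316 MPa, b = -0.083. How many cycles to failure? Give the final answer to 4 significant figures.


sigma_a = sigma_f' * (2*Nf)^b
2*Nf = (sigma_a / sigma_f')^(1/b)
2*Nf = (1184 / 1316)^(1/-0.083)
2*Nf = 3.57324
Nf = 1.787 cycles


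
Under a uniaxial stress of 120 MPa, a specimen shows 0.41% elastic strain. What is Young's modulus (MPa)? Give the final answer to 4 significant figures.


E = sigma / epsilon
epsilon = 0.41% = 4.1e-03
E = 120 / 4.1e-03
E = 29270 MPa


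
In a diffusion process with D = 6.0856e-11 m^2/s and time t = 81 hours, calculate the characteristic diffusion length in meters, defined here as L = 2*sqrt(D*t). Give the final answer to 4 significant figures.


t = 81 hr = 291600 s
Diffusion length = 2*sqrt(D*t)
= 2*sqrt(6.0856e-11 * 291600)
= 8.425e-03 m


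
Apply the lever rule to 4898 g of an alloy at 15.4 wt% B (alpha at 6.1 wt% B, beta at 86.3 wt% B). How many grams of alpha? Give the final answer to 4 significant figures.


f_alpha = (C_beta - C0) / (C_beta - C_alpha)
f_alpha = (86.3 - 15.4) / (86.3 - 6.1) = 0.88404
m_alpha = f_alpha * m_total = 0.88404 * 4898 = 4330 g


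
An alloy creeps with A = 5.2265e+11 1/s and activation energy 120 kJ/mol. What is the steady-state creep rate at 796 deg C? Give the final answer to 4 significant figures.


rate = A * exp(-Q / (R*T))
T = 796 + 273.15 = 1069.15 K
rate = 5.2265e+11 * exp(-120e3 / (8.314 * 1069.15))
rate = 716600 1/s


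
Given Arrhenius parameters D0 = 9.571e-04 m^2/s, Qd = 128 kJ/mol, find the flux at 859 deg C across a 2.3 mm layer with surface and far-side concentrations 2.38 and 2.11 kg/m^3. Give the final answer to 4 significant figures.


Step 1: D = D0 * exp(-Qd/(R*T))
T = 859 + 273.15 = 1132.15 K
D = 9.571e-04 * exp(-128e3 / (8.314 * 1132.15)) = 1.18887e-09 m^2/s
Step 2: J = D * (C1 - C2) / dx
J = 1.18887e-09 * (2.38 - 2.11) / 2.3e-03
J = 1.396e-07 kg/(m^2*s)


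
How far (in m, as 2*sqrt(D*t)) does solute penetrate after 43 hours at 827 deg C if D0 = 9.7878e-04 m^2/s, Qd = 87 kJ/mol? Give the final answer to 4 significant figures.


Step 1: D = D0 * exp(-Qd/(R*T))
T = 1100.15 K
D = 9.7878e-04 * exp(-87e3 / (8.314 * 1100.15)) = 7.24126e-08 m^2/s
Step 2: L = 2*sqrt(D*t)
t = 43 h = 154800 s
L = 2*sqrt(7.24126e-08 * 154800) = 0.2117 m


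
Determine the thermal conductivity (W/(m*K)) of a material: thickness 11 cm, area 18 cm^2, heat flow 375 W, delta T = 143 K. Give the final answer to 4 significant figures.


k = Q*L / (A*dT)
L = 0.11 m, A = 1.8e-03 m^2
k = 375 * 0.11 / (1.8e-03 * 143)
k = 160.3 W/(m*K)


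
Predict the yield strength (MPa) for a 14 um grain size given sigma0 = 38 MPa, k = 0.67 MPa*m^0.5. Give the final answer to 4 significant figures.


sigma_y = sigma0 + k / sqrt(d)
d = 14 um = 1.4e-05 m
sigma_y = 38 + 0.67 / sqrt(1.4e-05)
sigma_y = 217.1 MPa


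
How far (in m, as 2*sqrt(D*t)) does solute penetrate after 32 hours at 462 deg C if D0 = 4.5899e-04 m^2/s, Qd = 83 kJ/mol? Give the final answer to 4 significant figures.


Step 1: D = D0 * exp(-Qd/(R*T))
T = 735.15 K
D = 4.5899e-04 * exp(-83e3 / (8.314 * 735.15)) = 5.81016e-10 m^2/s
Step 2: L = 2*sqrt(D*t)
t = 32 h = 115200 s
L = 2*sqrt(5.81016e-10 * 115200) = 0.01636 m


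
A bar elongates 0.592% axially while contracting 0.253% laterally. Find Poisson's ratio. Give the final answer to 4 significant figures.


nu = -epsilon_lat / epsilon_axial
Lateral strain is contraction (negative), so using magnitudes:
nu = 0.253 / 0.592
nu = 0.4274


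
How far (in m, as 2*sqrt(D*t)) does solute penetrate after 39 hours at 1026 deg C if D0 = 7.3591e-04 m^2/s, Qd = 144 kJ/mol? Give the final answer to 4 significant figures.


Step 1: D = D0 * exp(-Qd/(R*T))
T = 1299.15 K
D = 7.3591e-04 * exp(-144e3 / (8.314 * 1299.15)) = 1.19355e-09 m^2/s
Step 2: L = 2*sqrt(D*t)
t = 39 h = 140400 s
L = 2*sqrt(1.19355e-09 * 140400) = 0.02589 m


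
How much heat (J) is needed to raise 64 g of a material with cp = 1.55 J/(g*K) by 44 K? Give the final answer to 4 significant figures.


Q = m * cp * dT
Q = 64 * 1.55 * 44
Q = 4365 J


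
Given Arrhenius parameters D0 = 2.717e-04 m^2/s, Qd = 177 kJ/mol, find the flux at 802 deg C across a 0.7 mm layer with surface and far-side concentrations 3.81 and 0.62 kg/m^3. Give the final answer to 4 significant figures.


Step 1: D = D0 * exp(-Qd/(R*T))
T = 802 + 273.15 = 1075.15 K
D = 2.717e-04 * exp(-177e3 / (8.314 * 1075.15)) = 6.83101e-13 m^2/s
Step 2: J = D * (C1 - C2) / dx
J = 6.83101e-13 * (3.81 - 0.62) / 7e-04
J = 3.113e-09 kg/(m^2*s)


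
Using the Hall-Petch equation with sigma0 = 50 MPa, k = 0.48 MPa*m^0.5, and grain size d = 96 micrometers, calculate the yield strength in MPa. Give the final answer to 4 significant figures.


sigma_y = sigma0 + k / sqrt(d)
d = 96 um = 9.6e-05 m
sigma_y = 50 + 0.48 / sqrt(9.6e-05)
sigma_y = 98.99 MPa


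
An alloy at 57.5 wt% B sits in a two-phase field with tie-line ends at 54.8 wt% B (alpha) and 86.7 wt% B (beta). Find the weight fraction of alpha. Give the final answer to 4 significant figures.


f_alpha = (C_beta - C0) / (C_beta - C_alpha)
f_alpha = (86.7 - 57.5) / (86.7 - 54.8)
f_alpha = 0.9154


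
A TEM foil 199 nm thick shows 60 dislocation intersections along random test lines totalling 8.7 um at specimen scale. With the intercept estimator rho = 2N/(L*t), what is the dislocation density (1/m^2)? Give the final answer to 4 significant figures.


rho = 2N / (L * t)
L = 8.7 um = 8.7e-06 m, t = 199 nm = 1.99e-07 m
rho = 2 * 60 / (8.7e-06 * 1.99e-07)
rho = 6.931e+13 1/m^2


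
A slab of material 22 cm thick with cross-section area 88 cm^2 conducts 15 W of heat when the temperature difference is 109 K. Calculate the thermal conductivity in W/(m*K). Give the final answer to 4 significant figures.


k = Q*L / (A*dT)
L = 0.22 m, A = 8.8e-03 m^2
k = 15 * 0.22 / (8.8e-03 * 109)
k = 3.44 W/(m*K)


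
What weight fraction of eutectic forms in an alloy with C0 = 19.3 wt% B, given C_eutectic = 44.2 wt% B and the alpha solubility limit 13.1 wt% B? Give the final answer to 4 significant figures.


f_primary = (C_e - C0) / (C_e - C_alpha_max)
f_primary = (44.2 - 19.3) / (44.2 - 13.1)
f_primary = 0.800643
f_eutectic = 1 - 0.800643 = 0.1994


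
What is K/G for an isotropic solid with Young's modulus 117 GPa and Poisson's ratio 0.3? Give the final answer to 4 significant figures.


G = E / (2*(1+nu))
G = 117 / (2*(1+0.3)) = 45 GPa
K = E / (3*(1-2*nu))
K = 117 / (3*(1-2*0.3)) = 97.5 GPa
K/G = 97.5 / 45 = 2.167


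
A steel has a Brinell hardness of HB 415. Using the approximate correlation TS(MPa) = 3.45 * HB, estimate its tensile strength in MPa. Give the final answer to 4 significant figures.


TS (MPa) = 3.45 * HB
TS = 3.45 * 415
TS = 1432 MPa


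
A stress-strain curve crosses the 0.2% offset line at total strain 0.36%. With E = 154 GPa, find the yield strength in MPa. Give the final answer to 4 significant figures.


Offset strain = 0.002
Elastic strain at yield = total_strain - offset = 3.6e-03 - 0.002 = 1.6e-03
sigma_y = E * elastic_strain = 154000 * 1.6e-03
sigma_y = 246.4 MPa


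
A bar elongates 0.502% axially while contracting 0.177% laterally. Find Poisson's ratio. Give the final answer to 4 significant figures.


nu = -epsilon_lat / epsilon_axial
Lateral strain is contraction (negative), so using magnitudes:
nu = 0.177 / 0.502
nu = 0.3526


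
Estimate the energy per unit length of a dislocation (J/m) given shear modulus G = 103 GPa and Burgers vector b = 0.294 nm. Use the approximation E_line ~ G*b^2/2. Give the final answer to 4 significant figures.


E = G*b^2/2
b = 0.294 nm = 2.94e-10 m
G = 103 GPa = 1.03e+11 Pa
E = 0.5 * 1.03e+11 * (2.94e-10)^2
E = 4.451e-09 J/m


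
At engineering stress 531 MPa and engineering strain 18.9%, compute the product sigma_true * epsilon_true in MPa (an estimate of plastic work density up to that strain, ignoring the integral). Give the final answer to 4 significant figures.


sigma_true = sigma_eng * (1 + epsilon_eng)
sigma_true = 531 * (1 + 0.189) = 631.359 MPa
epsilon_true = ln(1 + epsilon_eng)
epsilon_true = ln(1 + 0.189) = 0.173113
sigma_true * epsilon_true = 631.359 * 0.173113 = 109.3 MPa


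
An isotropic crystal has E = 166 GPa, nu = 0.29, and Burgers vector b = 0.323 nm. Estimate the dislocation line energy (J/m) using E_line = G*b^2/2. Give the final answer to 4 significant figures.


Step 1: G = E / (2*(1+nu))
G = 166 / (2*(1+0.29)) = 64.3411 GPa = 6.43411e+10 Pa
Step 2: E_line = G*b^2/2
b = 0.323 nm = 3.23e-10 m
E_line = 0.5 * 6.43411e+10 * (3.23e-10)^2 = 3.356e-09 J/m


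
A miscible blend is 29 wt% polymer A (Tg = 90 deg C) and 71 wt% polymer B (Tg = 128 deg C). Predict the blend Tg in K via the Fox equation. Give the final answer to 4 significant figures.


1/Tg = w1/Tg1 + w2/Tg2 (in Kelvin)
Tg1 = 363.15 K, Tg2 = 401.15 K
1/Tg = 0.29/363.15 + 0.71/401.15
Tg = 389.3 K


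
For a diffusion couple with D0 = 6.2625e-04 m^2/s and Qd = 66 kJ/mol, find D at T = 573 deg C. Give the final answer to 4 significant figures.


D = D0 * exp(-Qd / (R*T))
T = 846.15 K
D = 6.2625e-04 * exp(-66e3 / (8.314 * 846.15))
D = 5.276e-08 m^2/s


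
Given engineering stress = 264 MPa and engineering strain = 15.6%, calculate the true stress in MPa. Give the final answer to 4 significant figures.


sigma_true = sigma_eng * (1 + epsilon_eng)
sigma_true = 264 * (1 + 0.156)
sigma_true = 305.2 MPa


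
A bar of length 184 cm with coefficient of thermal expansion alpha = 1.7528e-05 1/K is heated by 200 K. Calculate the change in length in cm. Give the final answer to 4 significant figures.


dL = L0 * alpha * dT
dL = 184 * 1.7528e-05 * 200
dL = 0.645 cm


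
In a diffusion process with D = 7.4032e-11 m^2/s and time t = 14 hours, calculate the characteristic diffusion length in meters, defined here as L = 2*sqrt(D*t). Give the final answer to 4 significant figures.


t = 14 hr = 50400 s
Diffusion length = 2*sqrt(D*t)
= 2*sqrt(7.4032e-11 * 50400)
= 3.863e-03 m


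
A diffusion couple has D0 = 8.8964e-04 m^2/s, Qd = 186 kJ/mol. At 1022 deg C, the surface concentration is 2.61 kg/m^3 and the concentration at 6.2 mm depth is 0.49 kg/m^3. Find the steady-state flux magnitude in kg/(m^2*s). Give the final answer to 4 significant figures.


Step 1: D = D0 * exp(-Qd/(R*T))
T = 1022 + 273.15 = 1295.15 K
D = 8.8964e-04 * exp(-186e3 / (8.314 * 1295.15)) = 2.80147e-11 m^2/s
Step 2: J = D * (C1 - C2) / dx
J = 2.80147e-11 * (2.61 - 0.49) / 6.2e-03
J = 9.579e-09 kg/(m^2*s)


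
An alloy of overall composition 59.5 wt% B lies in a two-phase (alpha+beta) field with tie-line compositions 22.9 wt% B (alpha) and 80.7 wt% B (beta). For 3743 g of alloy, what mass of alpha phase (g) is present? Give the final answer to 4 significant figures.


f_alpha = (C_beta - C0) / (C_beta - C_alpha)
f_alpha = (80.7 - 59.5) / (80.7 - 22.9) = 0.366782
m_alpha = f_alpha * m_total = 0.366782 * 3743 = 1373 g


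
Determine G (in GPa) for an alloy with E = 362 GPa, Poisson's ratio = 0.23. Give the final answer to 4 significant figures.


G = E / (2*(1+nu))
G = 362 / (2*(1+0.23))
G = 147.2 GPa


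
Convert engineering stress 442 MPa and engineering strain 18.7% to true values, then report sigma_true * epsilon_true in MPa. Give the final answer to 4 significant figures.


sigma_true = sigma_eng * (1 + epsilon_eng)
sigma_true = 442 * (1 + 0.187) = 524.654 MPa
epsilon_true = ln(1 + epsilon_eng)
epsilon_true = ln(1 + 0.187) = 0.171429
sigma_true * epsilon_true = 524.654 * 0.171429 = 89.94 MPa


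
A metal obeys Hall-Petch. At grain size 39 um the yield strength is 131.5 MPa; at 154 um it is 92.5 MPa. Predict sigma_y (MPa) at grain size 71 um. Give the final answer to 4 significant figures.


sigma_y = sigma0 + k / sqrt(d)
1/sqrt(d1) = 1/sqrt(3.9e-05) = 160.128;  1/sqrt(d2) = 80.5823
k = (sigma1 - sigma2) / (1/sqrt(d1) - 1/sqrt(d2)) = (131.5 - 92.5) / (160.128 - 80.5823) = 0.490283 MPa*m^0.5
sigma0 = sigma1 - k/sqrt(d1) = 131.5 - 0.490283*160.128 = 52.9919 MPa
sigma_y(d3) = 52.9919 + 0.490283 / sqrt(7.1e-05) = 111.2 MPa


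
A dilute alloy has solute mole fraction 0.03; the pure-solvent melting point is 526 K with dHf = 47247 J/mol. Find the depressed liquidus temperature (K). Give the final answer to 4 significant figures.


dT = R*Tm^2*x / dHf
dT = 8.314 * 526^2 * 0.03 / 47247
dT = 1.46059 K
T_new = 526 - 1.46059 = 524.5 K


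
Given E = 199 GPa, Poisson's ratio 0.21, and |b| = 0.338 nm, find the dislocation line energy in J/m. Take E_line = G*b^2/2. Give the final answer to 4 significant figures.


Step 1: G = E / (2*(1+nu))
G = 199 / (2*(1+0.21)) = 82.2314 GPa = 8.22314e+10 Pa
Step 2: E_line = G*b^2/2
b = 0.338 nm = 3.38e-10 m
E_line = 0.5 * 8.22314e+10 * (3.38e-10)^2 = 4.697e-09 J/m


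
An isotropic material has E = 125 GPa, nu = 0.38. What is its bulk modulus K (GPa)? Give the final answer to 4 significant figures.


K = E / (3*(1-2*nu))
K = 125 / (3*(1-2*0.38))
K = 173.6 GPa


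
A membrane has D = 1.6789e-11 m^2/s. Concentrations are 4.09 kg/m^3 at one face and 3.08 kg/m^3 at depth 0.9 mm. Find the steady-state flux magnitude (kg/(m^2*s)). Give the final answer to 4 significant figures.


J = -D * (dC/dx) = D * (C1 - C2) / dx
J = 1.6789e-11 * (4.09 - 3.08) / 9e-04
J = 1.884e-08 kg/(m^2*s)


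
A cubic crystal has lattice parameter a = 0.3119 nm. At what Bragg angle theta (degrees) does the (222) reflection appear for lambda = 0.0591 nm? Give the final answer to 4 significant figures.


d = a / sqrt(h^2+k^2+l^2)
d = 0.3119 / sqrt(12) = 0.0900378 nm
lambda = 2*d*sin(theta)  =>  sin(theta) = lambda / (2*d)
sin(theta) = 0.0591 / (2 * 0.0900378) = 0.328196
theta = 19.16 deg


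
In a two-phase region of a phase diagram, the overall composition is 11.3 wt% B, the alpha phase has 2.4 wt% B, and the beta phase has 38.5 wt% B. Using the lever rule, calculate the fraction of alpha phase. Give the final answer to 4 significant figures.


f_alpha = (C_beta - C0) / (C_beta - C_alpha)
f_alpha = (38.5 - 11.3) / (38.5 - 2.4)
f_alpha = 0.7535


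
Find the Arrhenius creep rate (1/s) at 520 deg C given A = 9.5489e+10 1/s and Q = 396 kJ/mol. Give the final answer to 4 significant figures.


rate = A * exp(-Q / (R*T))
T = 520 + 273.15 = 793.15 K
rate = 9.5489e+10 * exp(-396e3 / (8.314 * 793.15))
rate = 7.935e-16 1/s


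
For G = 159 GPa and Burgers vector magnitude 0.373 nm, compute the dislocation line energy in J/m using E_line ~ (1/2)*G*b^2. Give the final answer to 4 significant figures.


E = G*b^2/2
b = 0.373 nm = 3.73e-10 m
G = 159 GPa = 1.59e+11 Pa
E = 0.5 * 1.59e+11 * (3.73e-10)^2
E = 1.106e-08 J/m


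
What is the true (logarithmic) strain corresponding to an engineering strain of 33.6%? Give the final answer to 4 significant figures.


epsilon_true = ln(1 + epsilon_eng)
epsilon_true = ln(1 + 0.336)
epsilon_true = 0.2897


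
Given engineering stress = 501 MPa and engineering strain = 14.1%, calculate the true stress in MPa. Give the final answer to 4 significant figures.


sigma_true = sigma_eng * (1 + epsilon_eng)
sigma_true = 501 * (1 + 0.141)
sigma_true = 571.6 MPa


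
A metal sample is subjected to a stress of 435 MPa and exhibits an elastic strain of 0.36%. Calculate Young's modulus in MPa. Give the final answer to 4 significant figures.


E = sigma / epsilon
epsilon = 0.36% = 3.6e-03
E = 435 / 3.6e-03
E = 120800 MPa


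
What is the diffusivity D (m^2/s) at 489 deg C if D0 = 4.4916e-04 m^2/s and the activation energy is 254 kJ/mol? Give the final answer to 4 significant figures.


D = D0 * exp(-Qd / (R*T))
T = 762.15 K
D = 4.4916e-04 * exp(-254e3 / (8.314 * 762.15))
D = 1.752e-21 m^2/s


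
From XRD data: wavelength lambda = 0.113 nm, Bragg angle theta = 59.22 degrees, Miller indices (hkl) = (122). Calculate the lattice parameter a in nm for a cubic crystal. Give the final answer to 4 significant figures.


d = lambda / (2*sin(theta))
d = 0.113 / (2*sin(59.22 deg))
d = 0.0657635 nm
a = d * sqrt(h^2+k^2+l^2) = 0.0657635 * sqrt(9)
a = 0.1973 nm


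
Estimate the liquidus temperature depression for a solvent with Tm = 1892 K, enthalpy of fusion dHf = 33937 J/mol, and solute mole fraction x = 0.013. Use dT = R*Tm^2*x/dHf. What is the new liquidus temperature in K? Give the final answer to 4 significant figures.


dT = R*Tm^2*x / dHf
dT = 8.314 * 1892^2 * 0.013 / 33937
dT = 11.4005 K
T_new = 1892 - 11.4005 = 1881 K


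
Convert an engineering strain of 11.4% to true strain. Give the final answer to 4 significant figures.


epsilon_true = ln(1 + epsilon_eng)
epsilon_true = ln(1 + 0.114)
epsilon_true = 0.108


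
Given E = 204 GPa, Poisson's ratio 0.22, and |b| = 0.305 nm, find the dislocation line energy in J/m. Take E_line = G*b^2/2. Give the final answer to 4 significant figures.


Step 1: G = E / (2*(1+nu))
G = 204 / (2*(1+0.22)) = 83.6066 GPa = 8.36066e+10 Pa
Step 2: E_line = G*b^2/2
b = 0.305 nm = 3.05e-10 m
E_line = 0.5 * 8.36066e+10 * (3.05e-10)^2 = 3.889e-09 J/m


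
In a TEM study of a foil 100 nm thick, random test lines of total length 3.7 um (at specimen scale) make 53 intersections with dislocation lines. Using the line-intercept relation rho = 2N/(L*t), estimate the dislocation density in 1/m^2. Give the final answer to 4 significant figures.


rho = 2N / (L * t)
L = 3.7 um = 3.7e-06 m, t = 100 nm = 1e-07 m
rho = 2 * 53 / (3.7e-06 * 1e-07)
rho = 2.865e+14 1/m^2


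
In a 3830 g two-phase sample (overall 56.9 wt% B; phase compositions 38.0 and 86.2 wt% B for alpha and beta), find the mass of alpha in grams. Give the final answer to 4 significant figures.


f_alpha = (C_beta - C0) / (C_beta - C_alpha)
f_alpha = (86.2 - 56.9) / (86.2 - 38.0) = 0.607884
m_alpha = f_alpha * m_total = 0.607884 * 3830 = 2328 g


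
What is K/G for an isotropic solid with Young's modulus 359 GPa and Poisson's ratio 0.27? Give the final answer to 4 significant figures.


G = E / (2*(1+nu))
G = 359 / (2*(1+0.27)) = 141.339 GPa
K = E / (3*(1-2*nu))
K = 359 / (3*(1-2*0.27)) = 260.145 GPa
K/G = 260.145 / 141.339 = 1.841


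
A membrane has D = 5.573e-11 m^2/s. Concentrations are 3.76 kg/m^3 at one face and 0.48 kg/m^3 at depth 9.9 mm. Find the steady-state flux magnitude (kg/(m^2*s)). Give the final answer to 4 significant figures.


J = -D * (dC/dx) = D * (C1 - C2) / dx
J = 5.573e-11 * (3.76 - 0.48) / 9.9e-03
J = 1.846e-08 kg/(m^2*s)


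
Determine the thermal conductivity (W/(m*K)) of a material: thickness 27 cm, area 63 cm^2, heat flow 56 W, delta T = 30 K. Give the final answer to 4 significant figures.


k = Q*L / (A*dT)
L = 0.27 m, A = 6.3e-03 m^2
k = 56 * 0.27 / (6.3e-03 * 30)
k = 80 W/(m*K)


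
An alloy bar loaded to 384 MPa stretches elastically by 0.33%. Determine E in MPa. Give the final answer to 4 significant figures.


E = sigma / epsilon
epsilon = 0.33% = 3.3e-03
E = 384 / 3.3e-03
E = 116400 MPa


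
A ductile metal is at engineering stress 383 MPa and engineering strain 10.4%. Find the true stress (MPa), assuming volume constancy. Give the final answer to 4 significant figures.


sigma_true = sigma_eng * (1 + epsilon_eng)
sigma_true = 383 * (1 + 0.104)
sigma_true = 422.8 MPa


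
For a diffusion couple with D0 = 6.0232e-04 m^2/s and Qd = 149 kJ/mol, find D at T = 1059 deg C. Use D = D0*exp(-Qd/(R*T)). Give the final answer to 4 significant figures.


D = D0 * exp(-Qd / (R*T))
T = 1332.15 K
D = 6.0232e-04 * exp(-149e3 / (8.314 * 1332.15))
D = 8.654e-10 m^2/s


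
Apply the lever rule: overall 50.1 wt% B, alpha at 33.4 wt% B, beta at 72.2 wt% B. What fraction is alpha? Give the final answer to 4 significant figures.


f_alpha = (C_beta - C0) / (C_beta - C_alpha)
f_alpha = (72.2 - 50.1) / (72.2 - 33.4)
f_alpha = 0.5696


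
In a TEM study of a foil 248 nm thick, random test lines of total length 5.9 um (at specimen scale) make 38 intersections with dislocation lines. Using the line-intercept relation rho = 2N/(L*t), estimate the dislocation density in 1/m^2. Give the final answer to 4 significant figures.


rho = 2N / (L * t)
L = 5.9 um = 5.9e-06 m, t = 248 nm = 2.48e-07 m
rho = 2 * 38 / (5.9e-06 * 2.48e-07)
rho = 5.194e+13 1/m^2


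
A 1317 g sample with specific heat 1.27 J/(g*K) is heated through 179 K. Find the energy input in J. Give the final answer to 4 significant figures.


Q = m * cp * dT
Q = 1317 * 1.27 * 179
Q = 299400 J


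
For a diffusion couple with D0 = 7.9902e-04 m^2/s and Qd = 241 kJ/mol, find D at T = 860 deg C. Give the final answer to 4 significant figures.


D = D0 * exp(-Qd / (R*T))
T = 1133.15 K
D = 7.9902e-04 * exp(-241e3 / (8.314 * 1133.15))
D = 6.206e-15 m^2/s


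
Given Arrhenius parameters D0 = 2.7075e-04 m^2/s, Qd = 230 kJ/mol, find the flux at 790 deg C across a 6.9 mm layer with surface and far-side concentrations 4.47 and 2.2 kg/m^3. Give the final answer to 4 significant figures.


Step 1: D = D0 * exp(-Qd/(R*T))
T = 790 + 273.15 = 1063.15 K
D = 2.7075e-04 * exp(-230e3 / (8.314 * 1063.15)) = 1.3546e-15 m^2/s
Step 2: J = D * (C1 - C2) / dx
J = 1.3546e-15 * (4.47 - 2.2) / 6.9e-03
J = 4.456e-13 kg/(m^2*s)


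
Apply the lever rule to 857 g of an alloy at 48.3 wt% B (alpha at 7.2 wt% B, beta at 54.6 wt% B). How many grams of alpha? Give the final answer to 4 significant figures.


f_alpha = (C_beta - C0) / (C_beta - C_alpha)
f_alpha = (54.6 - 48.3) / (54.6 - 7.2) = 0.132911
m_alpha = f_alpha * m_total = 0.132911 * 857 = 113.9 g


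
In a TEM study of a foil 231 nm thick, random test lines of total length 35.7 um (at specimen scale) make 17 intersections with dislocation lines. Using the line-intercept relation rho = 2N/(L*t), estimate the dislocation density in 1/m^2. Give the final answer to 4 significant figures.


rho = 2N / (L * t)
L = 35.7 um = 3.57e-05 m, t = 231 nm = 2.31e-07 m
rho = 2 * 17 / (3.57e-05 * 2.31e-07)
rho = 4.123e+12 1/m^2


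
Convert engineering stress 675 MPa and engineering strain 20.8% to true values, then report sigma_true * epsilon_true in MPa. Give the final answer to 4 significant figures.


sigma_true = sigma_eng * (1 + epsilon_eng)
sigma_true = 675 * (1 + 0.208) = 815.4 MPa
epsilon_true = ln(1 + epsilon_eng)
epsilon_true = ln(1 + 0.208) = 0.188966
sigma_true * epsilon_true = 815.4 * 0.188966 = 154.1 MPa


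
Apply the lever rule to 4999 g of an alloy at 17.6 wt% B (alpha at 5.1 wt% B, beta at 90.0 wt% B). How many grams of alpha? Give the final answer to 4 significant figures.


f_alpha = (C_beta - C0) / (C_beta - C_alpha)
f_alpha = (90.0 - 17.6) / (90.0 - 5.1) = 0.852768
m_alpha = f_alpha * m_total = 0.852768 * 4999 = 4263 g


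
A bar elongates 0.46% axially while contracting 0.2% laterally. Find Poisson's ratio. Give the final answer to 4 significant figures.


nu = -epsilon_lat / epsilon_axial
Lateral strain is contraction (negative), so using magnitudes:
nu = 0.2 / 0.46
nu = 0.4348


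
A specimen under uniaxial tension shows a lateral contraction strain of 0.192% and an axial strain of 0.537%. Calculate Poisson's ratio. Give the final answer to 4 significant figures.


nu = -epsilon_lat / epsilon_axial
Lateral strain is contraction (negative), so using magnitudes:
nu = 0.192 / 0.537
nu = 0.3575


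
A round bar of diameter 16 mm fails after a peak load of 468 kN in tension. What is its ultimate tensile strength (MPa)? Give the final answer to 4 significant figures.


A0 = pi*(d/2)^2 = pi*(16/2)^2 = 201.062 mm^2
UTS = F_max / A0 = 468*1000 / 201.062
UTS = 2328 MPa


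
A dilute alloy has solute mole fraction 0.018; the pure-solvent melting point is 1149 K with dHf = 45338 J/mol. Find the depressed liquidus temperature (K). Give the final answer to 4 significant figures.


dT = R*Tm^2*x / dHf
dT = 8.314 * 1149^2 * 0.018 / 45338
dT = 4.35773 K
T_new = 1149 - 4.35773 = 1145 K


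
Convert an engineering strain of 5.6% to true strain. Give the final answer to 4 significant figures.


epsilon_true = ln(1 + epsilon_eng)
epsilon_true = ln(1 + 0.056)
epsilon_true = 0.05449


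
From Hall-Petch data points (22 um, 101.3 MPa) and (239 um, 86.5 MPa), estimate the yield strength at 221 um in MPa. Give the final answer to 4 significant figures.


sigma_y = sigma0 + k / sqrt(d)
1/sqrt(d1) = 1/sqrt(2.2e-05) = 213.201;  1/sqrt(d2) = 64.6846
k = (sigma1 - sigma2) / (1/sqrt(d1) - 1/sqrt(d2)) = (101.3 - 86.5) / (213.201 - 64.6846) = 0.0996525 MPa*m^0.5
sigma0 = sigma1 - k/sqrt(d1) = 101.3 - 0.0996525*213.201 = 80.054 MPa
sigma_y(d3) = 80.054 + 0.0996525 / sqrt(2.21e-04) = 86.76 MPa


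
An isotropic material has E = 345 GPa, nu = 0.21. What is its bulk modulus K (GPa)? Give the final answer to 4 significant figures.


K = E / (3*(1-2*nu))
K = 345 / (3*(1-2*0.21))
K = 198.3 GPa


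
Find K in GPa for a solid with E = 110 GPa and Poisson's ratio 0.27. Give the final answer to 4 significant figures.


K = E / (3*(1-2*nu))
K = 110 / (3*(1-2*0.27))
K = 79.71 GPa


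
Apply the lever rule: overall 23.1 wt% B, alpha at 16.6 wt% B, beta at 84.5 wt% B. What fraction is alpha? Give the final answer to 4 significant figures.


f_alpha = (C_beta - C0) / (C_beta - C_alpha)
f_alpha = (84.5 - 23.1) / (84.5 - 16.6)
f_alpha = 0.9043


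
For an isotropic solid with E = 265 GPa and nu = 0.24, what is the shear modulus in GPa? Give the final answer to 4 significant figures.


G = E / (2*(1+nu))
G = 265 / (2*(1+0.24))
G = 106.9 GPa


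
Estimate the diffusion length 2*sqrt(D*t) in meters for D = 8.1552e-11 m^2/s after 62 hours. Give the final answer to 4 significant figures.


t = 62 hr = 223200 s
Diffusion length = 2*sqrt(D*t)
= 2*sqrt(8.1552e-11 * 223200)
= 8.533e-03 m


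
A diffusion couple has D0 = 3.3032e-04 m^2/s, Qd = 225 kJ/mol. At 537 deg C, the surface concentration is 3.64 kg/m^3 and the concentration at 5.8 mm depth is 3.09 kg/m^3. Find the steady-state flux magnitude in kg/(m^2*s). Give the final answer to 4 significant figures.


Step 1: D = D0 * exp(-Qd/(R*T))
T = 537 + 273.15 = 810.15 K
D = 3.3032e-04 * exp(-225e3 / (8.314 * 810.15)) = 1.02677e-18 m^2/s
Step 2: J = D * (C1 - C2) / dx
J = 1.02677e-18 * (3.64 - 3.09) / 5.8e-03
J = 9.737e-17 kg/(m^2*s)


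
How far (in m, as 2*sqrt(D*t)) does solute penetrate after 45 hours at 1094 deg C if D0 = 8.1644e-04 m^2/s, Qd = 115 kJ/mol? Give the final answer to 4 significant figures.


Step 1: D = D0 * exp(-Qd/(R*T))
T = 1367.15 K
D = 8.1644e-04 * exp(-115e3 / (8.314 * 1367.15)) = 3.29584e-08 m^2/s
Step 2: L = 2*sqrt(D*t)
t = 45 h = 162000 s
L = 2*sqrt(3.29584e-08 * 162000) = 0.1461 m


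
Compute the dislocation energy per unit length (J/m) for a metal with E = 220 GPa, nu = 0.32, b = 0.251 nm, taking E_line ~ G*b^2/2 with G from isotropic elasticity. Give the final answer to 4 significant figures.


Step 1: G = E / (2*(1+nu))
G = 220 / (2*(1+0.32)) = 83.3333 GPa = 8.33333e+10 Pa
Step 2: E_line = G*b^2/2
b = 0.251 nm = 2.51e-10 m
E_line = 0.5 * 8.33333e+10 * (2.51e-10)^2 = 2.625e-09 J/m


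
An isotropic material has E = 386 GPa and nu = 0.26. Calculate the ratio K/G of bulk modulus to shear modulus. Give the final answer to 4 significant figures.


G = E / (2*(1+nu))
G = 386 / (2*(1+0.26)) = 153.175 GPa
K = E / (3*(1-2*nu))
K = 386 / (3*(1-2*0.26)) = 268.056 GPa
K/G = 268.056 / 153.175 = 1.75


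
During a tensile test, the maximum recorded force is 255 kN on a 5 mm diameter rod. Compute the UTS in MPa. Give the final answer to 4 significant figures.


A0 = pi*(d/2)^2 = pi*(5/2)^2 = 19.635 mm^2
UTS = F_max / A0 = 255*1000 / 19.635
UTS = 12990 MPa


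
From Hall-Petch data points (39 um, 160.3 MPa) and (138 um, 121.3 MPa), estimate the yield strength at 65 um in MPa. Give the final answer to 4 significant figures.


sigma_y = sigma0 + k / sqrt(d)
1/sqrt(d1) = 1/sqrt(3.9e-05) = 160.128;  1/sqrt(d2) = 85.1257
k = (sigma1 - sigma2) / (1/sqrt(d1) - 1/sqrt(d2)) = (160.3 - 121.3) / (160.128 - 85.1257) = 0.519983 MPa*m^0.5
sigma0 = sigma1 - k/sqrt(d1) = 160.3 - 0.519983*160.128 = 77.0361 MPa
sigma_y(d3) = 77.0361 + 0.519983 / sqrt(6.5e-05) = 141.5 MPa


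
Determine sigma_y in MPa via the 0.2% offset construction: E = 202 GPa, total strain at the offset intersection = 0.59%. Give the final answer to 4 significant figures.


Offset strain = 0.002
Elastic strain at yield = total_strain - offset = 5.9e-03 - 0.002 = 3.9e-03
sigma_y = E * elastic_strain = 202000 * 3.9e-03
sigma_y = 787.8 MPa


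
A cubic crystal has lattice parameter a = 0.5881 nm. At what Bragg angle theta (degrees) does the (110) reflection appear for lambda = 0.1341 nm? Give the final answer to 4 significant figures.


d = a / sqrt(h^2+k^2+l^2)
d = 0.5881 / sqrt(2) = 0.415849 nm
lambda = 2*d*sin(theta)  =>  sin(theta) = lambda / (2*d)
sin(theta) = 0.1341 / (2 * 0.415849) = 0.161236
theta = 9.279 deg


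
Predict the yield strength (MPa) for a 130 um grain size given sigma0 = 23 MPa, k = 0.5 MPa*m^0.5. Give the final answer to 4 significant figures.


sigma_y = sigma0 + k / sqrt(d)
d = 130 um = 1.3e-04 m
sigma_y = 23 + 0.5 / sqrt(1.3e-04)
sigma_y = 66.85 MPa


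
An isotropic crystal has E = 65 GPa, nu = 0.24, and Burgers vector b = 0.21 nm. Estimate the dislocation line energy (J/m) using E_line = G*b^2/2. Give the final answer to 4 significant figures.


Step 1: G = E / (2*(1+nu))
G = 65 / (2*(1+0.24)) = 26.2097 GPa = 2.62097e+10 Pa
Step 2: E_line = G*b^2/2
b = 0.21 nm = 2.1e-10 m
E_line = 0.5 * 2.62097e+10 * (2.1e-10)^2 = 5.779e-10 J/m


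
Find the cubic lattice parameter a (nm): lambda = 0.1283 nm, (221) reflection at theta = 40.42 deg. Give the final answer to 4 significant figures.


d = lambda / (2*sin(theta))
d = 0.1283 / (2*sin(40.42 deg))
d = 0.098938 nm
a = d * sqrt(h^2+k^2+l^2) = 0.098938 * sqrt(9)
a = 0.2968 nm


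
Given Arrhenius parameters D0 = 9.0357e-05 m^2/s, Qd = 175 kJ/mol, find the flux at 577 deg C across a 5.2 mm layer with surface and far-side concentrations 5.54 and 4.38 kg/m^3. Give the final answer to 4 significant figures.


Step 1: D = D0 * exp(-Qd/(R*T))
T = 577 + 273.15 = 850.15 K
D = 9.0357e-05 * exp(-175e3 / (8.314 * 850.15)) = 1.59691e-15 m^2/s
Step 2: J = D * (C1 - C2) / dx
J = 1.59691e-15 * (5.54 - 4.38) / 5.2e-03
J = 3.562e-13 kg/(m^2*s)


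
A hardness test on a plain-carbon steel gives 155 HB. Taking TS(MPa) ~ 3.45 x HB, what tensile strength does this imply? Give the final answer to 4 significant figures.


TS (MPa) = 3.45 * HB
TS = 3.45 * 155
TS = 534.8 MPa


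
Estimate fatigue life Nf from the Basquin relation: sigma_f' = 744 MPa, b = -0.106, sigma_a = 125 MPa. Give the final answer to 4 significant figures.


sigma_a = sigma_f' * (2*Nf)^b
2*Nf = (sigma_a / sigma_f')^(1/b)
2*Nf = (125 / 744)^(1/-0.106)
2*Nf = 2.03302e+07
Nf = 1.017e+07 cycles


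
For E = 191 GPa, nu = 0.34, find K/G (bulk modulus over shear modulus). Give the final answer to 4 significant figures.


G = E / (2*(1+nu))
G = 191 / (2*(1+0.34)) = 71.2687 GPa
K = E / (3*(1-2*nu))
K = 191 / (3*(1-2*0.34)) = 198.958 GPa
K/G = 198.958 / 71.2687 = 2.792


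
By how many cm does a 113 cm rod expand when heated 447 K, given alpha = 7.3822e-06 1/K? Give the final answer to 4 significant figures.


dL = L0 * alpha * dT
dL = 113 * 7.3822e-06 * 447
dL = 0.3729 cm


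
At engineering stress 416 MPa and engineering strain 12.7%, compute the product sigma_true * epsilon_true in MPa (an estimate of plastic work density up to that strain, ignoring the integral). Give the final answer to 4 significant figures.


sigma_true = sigma_eng * (1 + epsilon_eng)
sigma_true = 416 * (1 + 0.127) = 468.832 MPa
epsilon_true = ln(1 + epsilon_eng)
epsilon_true = ln(1 + 0.127) = 0.119559
sigma_true * epsilon_true = 468.832 * 0.119559 = 56.05 MPa


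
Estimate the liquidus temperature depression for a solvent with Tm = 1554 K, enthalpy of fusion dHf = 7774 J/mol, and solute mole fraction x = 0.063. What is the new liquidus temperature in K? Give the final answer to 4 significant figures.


dT = R*Tm^2*x / dHf
dT = 8.314 * 1554^2 * 0.063 / 7774
dT = 162.708 K
T_new = 1554 - 162.708 = 1391 K


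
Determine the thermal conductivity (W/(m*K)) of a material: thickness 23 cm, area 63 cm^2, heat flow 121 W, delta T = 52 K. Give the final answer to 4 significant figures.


k = Q*L / (A*dT)
L = 0.23 m, A = 6.3e-03 m^2
k = 121 * 0.23 / (6.3e-03 * 52)
k = 84.95 W/(m*K)


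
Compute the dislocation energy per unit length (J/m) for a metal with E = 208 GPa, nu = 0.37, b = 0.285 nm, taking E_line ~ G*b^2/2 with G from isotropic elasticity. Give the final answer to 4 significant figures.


Step 1: G = E / (2*(1+nu))
G = 208 / (2*(1+0.37)) = 75.9124 GPa = 7.59124e+10 Pa
Step 2: E_line = G*b^2/2
b = 0.285 nm = 2.85e-10 m
E_line = 0.5 * 7.59124e+10 * (2.85e-10)^2 = 3.083e-09 J/m


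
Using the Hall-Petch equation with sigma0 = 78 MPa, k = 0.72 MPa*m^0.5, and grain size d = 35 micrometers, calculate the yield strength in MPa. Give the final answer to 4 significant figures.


sigma_y = sigma0 + k / sqrt(d)
d = 35 um = 3.5e-05 m
sigma_y = 78 + 0.72 / sqrt(3.5e-05)
sigma_y = 199.7 MPa


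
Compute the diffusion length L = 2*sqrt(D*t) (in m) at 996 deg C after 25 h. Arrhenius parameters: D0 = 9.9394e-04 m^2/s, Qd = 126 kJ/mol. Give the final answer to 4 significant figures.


Step 1: D = D0 * exp(-Qd/(R*T))
T = 1269.15 K
D = 9.9394e-04 * exp(-126e3 / (8.314 * 1269.15)) = 6.47691e-09 m^2/s
Step 2: L = 2*sqrt(D*t)
t = 25 h = 90000 s
L = 2*sqrt(6.47691e-09 * 90000) = 0.04829 m
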